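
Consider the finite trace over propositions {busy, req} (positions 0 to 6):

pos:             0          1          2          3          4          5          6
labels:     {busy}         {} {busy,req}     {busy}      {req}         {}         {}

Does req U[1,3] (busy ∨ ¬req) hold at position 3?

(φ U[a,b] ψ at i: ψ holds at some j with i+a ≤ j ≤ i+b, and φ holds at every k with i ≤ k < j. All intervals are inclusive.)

Need some j in [4,6] with (busy ∨ ¬req), and req at every k in [3,j-1].
  j=4: (busy ∨ ¬req) false.
  j=5: (busy ∨ ¬req) holds, but req fails at k=3 → not this j.
  j=6: (busy ∨ ¬req) holds, but req fails at k=3 → not this j.
No j in the window works → until fails.

Does not hold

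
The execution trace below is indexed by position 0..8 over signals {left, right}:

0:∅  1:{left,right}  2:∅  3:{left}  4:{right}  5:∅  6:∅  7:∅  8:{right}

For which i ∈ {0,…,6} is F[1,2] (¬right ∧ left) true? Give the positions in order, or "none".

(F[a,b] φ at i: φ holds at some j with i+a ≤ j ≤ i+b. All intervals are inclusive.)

Evaluate at each i in [0,6]:
  i=0: ✗ (none in [1,2])
  i=1: ✓ (witness j=3)
  i=2: ✓ (witness j=3)
  i=3: ✗ (none in [4,5])
  i=4: ✗ (none in [5,6])
  i=5: ✗ (none in [6,7])
  i=6: ✗ (none in [7,8])

1, 2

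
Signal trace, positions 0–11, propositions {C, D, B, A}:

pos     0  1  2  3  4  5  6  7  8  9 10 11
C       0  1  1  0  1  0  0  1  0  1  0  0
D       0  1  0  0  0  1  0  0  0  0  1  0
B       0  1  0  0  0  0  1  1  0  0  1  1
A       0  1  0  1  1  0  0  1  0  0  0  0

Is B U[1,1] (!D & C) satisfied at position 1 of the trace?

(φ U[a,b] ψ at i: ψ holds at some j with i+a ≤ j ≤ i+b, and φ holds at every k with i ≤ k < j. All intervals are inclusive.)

Yes

Need some j in [2,2] with (!D & C), and B at every k in [1,j-1].
  j=2: (!D & C) holds; B holds at every k in [1,1] → satisfied.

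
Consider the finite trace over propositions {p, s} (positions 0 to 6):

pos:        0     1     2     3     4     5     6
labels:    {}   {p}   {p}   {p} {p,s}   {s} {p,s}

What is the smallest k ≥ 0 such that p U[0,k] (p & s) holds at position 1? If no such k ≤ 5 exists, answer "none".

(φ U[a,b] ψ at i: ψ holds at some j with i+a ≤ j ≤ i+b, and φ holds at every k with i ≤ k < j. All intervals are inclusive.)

3

Need earliest j ≥ 1 with (p & s), and p at every k in [1,j-1].
  j=1: rhs fails.
  j=2: rhs fails.
  j=3: rhs fails.
  j=4: rhs holds; lhs holds on [1,3]. k = 3.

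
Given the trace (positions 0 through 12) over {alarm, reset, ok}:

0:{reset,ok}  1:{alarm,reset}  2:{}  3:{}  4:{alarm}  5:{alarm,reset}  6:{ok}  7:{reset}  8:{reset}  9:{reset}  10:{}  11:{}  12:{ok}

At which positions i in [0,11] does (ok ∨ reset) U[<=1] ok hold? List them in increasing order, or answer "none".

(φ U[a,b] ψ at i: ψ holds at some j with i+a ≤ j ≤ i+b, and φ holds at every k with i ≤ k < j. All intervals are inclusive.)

Evaluate at each i in [0,11]:
  i=0: ✓ (rhs at j=0)
  i=1: ✗ (no rhs in [1,2])
  i=2: ✗ (no rhs in [2,3])
  i=3: ✗ (no rhs in [3,4])
  i=4: ✗ (no rhs in [4,5])
  i=5: ✓ (rhs at j=6; lhs holds on [5,5])
  i=6: ✓ (rhs at j=6)
  i=7: ✗ (no rhs in [7,8])
  i=8: ✗ (no rhs in [8,9])
  i=9: ✗ (no rhs in [9,10])
  i=10: ✗ (no rhs in [10,11])
  i=11: ✗ (lhs fails at k=11 before rhs at j=12)

0, 5, 6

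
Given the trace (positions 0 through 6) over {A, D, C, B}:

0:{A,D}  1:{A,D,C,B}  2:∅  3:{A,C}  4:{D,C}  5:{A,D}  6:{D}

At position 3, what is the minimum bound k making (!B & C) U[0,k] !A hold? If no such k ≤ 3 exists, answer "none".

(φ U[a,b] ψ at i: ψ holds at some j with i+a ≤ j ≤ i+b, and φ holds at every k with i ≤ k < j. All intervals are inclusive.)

1

Need earliest j ≥ 3 with !A, and (!B & C) at every k in [3,j-1].
  j=3: rhs fails.
  j=4: rhs holds; lhs holds on [3,3]. k = 1.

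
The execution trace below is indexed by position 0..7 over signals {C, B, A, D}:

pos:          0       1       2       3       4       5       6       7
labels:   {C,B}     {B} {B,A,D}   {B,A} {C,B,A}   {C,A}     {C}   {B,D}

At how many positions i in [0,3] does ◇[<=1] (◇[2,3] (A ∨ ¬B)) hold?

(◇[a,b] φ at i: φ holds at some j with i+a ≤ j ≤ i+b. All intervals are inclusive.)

4

Evaluate at each i in [0,3]:
  i=0: ✓ (witness j=0)
  i=1: ✓ (witness j=1)
  i=2: ✓ (witness j=2)
  i=3: ✓ (witness j=3)
Positions where it holds: {0, 1, 2, 3} → 4.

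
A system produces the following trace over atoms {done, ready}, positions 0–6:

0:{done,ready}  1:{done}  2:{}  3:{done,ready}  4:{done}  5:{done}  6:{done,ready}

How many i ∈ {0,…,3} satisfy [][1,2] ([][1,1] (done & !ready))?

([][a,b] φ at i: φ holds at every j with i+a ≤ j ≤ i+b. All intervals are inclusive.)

Evaluate at each i in [0,3]:
  i=0: ✗ (fails at j=1)
  i=1: ✗ (fails at j=2)
  i=2: ✓ (all of [3,4])
  i=3: ✗ (fails at j=5)
Positions where it holds: {2} → 1.

1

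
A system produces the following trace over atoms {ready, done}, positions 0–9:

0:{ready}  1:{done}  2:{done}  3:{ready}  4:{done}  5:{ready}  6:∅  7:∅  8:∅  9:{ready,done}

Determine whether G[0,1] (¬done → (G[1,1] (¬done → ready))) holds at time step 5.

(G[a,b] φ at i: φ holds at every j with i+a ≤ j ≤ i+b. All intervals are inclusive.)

No

Check (¬done → (G[1,1] (¬done → ready))) at every j in [5,6]:
  j=5: antecedent true; consequent fails at 6 → ✗
  j=6: antecedent true; consequent fails at 7 → ✗
Fails at j=5 → formula fails.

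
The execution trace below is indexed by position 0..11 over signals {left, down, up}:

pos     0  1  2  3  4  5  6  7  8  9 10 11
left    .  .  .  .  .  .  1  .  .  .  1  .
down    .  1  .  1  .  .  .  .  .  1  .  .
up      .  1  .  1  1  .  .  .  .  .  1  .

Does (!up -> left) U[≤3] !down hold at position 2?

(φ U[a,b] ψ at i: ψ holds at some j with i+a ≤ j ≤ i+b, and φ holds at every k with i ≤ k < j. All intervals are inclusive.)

Need some j in [2,5] with !down, and (!up -> left) at every k in [2,j-1].
  j=2: !down holds; no prefix to check → satisfied.

True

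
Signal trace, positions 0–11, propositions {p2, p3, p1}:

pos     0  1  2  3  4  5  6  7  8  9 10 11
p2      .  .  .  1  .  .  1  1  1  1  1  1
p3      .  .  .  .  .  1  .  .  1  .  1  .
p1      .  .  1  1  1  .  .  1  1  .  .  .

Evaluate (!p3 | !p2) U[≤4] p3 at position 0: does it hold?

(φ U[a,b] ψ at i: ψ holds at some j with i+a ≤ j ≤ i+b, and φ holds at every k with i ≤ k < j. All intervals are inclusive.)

Need some j in [0,4] with p3, and (!p3 | !p2) at every k in [0,j-1].
  j=0: p3 false.
  j=1: p3 false.
  j=2: p3 false.
  j=3: p3 false.
  j=4: p3 false.
No j in the window works → until fails.

False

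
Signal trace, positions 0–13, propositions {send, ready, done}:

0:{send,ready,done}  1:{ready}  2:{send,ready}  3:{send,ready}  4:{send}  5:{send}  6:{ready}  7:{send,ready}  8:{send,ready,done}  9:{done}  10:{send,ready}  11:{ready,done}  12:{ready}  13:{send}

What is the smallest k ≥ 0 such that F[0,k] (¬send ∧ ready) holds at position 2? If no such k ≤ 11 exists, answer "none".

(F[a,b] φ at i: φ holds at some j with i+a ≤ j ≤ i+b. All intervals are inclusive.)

Scan j = 2,3,… for (¬send ∧ ready):
  j=2: fails
  j=3: fails
  j=4: fails
  j=5: fails
  j=6: holds
First hit at j=6, so smallest k = 6-2 = 4.

4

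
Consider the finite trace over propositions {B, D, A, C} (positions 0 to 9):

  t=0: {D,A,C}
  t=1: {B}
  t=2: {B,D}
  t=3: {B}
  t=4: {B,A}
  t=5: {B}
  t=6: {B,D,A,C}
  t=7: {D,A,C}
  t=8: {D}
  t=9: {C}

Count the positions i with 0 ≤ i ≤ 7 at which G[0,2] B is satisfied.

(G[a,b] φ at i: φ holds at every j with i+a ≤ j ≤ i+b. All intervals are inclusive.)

Evaluate at each i in [0,7]:
  i=0: ✗ (fails at j=0)
  i=1: ✓ (all of [1,3])
  i=2: ✓ (all of [2,4])
  i=3: ✓ (all of [3,5])
  i=4: ✓ (all of [4,6])
  i=5: ✗ (fails at j=7)
  i=6: ✗ (fails at j=7)
  i=7: ✗ (fails at j=7)
Positions where it holds: {1, 2, 3, 4} → 4.

4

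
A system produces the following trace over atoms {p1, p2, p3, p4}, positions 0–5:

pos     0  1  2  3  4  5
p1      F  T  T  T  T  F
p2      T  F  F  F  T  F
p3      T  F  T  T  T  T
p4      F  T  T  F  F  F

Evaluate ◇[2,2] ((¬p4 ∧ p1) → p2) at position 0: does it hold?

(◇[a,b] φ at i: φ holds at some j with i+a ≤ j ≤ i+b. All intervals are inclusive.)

Yes

Check ((¬p4 ∧ p1) → p2) at each j in [2,2]:
  j=2: true
Found at j=2 → formula holds.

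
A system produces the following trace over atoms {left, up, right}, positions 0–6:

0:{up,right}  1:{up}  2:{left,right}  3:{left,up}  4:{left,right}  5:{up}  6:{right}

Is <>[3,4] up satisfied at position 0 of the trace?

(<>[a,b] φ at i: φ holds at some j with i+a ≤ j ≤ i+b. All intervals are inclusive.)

True

Check up at each j in [3,4]:
  j=3: true
  j=4: false
Found at j=3 → formula holds.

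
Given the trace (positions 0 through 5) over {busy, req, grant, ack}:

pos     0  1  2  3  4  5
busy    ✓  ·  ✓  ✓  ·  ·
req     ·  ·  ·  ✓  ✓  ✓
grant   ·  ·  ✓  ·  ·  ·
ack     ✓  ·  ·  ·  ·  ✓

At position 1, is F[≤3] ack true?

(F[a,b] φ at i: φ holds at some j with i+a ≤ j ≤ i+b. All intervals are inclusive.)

No

Check ack at each j in [1,4]:
  j=1: false
  j=2: false
  j=3: false
  j=4: false
No position in the window satisfies it → formula fails.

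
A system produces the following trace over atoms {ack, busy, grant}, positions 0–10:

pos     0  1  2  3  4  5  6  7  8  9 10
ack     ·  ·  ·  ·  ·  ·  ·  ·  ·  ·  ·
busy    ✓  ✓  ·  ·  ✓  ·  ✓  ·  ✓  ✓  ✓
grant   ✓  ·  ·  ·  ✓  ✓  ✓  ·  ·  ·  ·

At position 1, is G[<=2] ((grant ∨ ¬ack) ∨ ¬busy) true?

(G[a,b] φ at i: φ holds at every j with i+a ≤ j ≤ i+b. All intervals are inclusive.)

Check ((grant ∨ ¬ack) ∨ ¬busy) at every j in [1,3]:
  j=1: true
  j=2: true
  j=3: true
All positions satisfy it → formula holds.

Holds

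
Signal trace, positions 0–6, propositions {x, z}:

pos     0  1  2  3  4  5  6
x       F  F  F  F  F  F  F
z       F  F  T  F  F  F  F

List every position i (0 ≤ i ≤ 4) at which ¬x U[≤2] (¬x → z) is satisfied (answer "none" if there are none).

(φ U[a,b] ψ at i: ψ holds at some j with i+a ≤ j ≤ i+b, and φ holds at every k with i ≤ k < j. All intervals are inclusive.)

Evaluate at each i in [0,4]:
  i=0: ✓ (rhs at j=2; lhs holds on [0,1])
  i=1: ✓ (rhs at j=2; lhs holds on [1,1])
  i=2: ✓ (rhs at j=2)
  i=3: ✗ (no rhs in [3,5])
  i=4: ✗ (no rhs in [4,6])

0, 1, 2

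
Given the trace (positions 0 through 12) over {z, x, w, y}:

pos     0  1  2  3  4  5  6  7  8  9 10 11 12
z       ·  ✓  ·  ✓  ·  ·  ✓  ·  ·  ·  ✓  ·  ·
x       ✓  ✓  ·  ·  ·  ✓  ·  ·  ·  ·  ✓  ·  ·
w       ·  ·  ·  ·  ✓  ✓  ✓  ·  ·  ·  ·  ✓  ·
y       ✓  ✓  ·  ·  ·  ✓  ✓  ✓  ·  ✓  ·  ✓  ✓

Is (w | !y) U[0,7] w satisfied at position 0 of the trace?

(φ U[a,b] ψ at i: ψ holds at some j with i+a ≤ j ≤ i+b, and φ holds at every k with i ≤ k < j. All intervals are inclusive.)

Does not hold

Need some j in [0,7] with w, and (w | !y) at every k in [0,j-1].
  j=0: w false.
  j=1: w false.
  j=2: w false.
  j=3: w false.
  j=4: w holds, but (w | !y) fails at k=0 → not this j.
  j=5: w holds, but (w | !y) fails at k=0 → not this j.
  j=6: w holds, but (w | !y) fails at k=0 → not this j.
  j=7: w false.
No j in the window works → until fails.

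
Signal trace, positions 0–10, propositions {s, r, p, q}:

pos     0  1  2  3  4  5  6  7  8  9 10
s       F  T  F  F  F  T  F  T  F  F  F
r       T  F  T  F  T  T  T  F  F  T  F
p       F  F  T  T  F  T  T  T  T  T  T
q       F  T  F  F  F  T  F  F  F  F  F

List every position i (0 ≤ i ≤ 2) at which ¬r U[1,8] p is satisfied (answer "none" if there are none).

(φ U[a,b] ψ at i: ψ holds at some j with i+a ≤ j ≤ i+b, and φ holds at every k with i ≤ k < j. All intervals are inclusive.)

1

Evaluate at each i in [0,2]:
  i=0: ✗ (lhs fails at k=0 before rhs at j=2)
  i=1: ✓ (rhs at j=2; lhs holds on [1,1])
  i=2: ✗ (lhs fails at k=2 before rhs at j=3)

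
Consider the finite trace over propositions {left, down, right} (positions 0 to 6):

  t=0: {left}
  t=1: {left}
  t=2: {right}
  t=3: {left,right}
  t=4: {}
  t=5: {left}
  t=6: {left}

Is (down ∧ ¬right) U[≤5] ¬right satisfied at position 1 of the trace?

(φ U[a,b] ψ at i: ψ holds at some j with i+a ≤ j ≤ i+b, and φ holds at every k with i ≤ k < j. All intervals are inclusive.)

Need some j in [1,6] with ¬right, and (down ∧ ¬right) at every k in [1,j-1].
  j=1: ¬right holds; no prefix to check → satisfied.

Holds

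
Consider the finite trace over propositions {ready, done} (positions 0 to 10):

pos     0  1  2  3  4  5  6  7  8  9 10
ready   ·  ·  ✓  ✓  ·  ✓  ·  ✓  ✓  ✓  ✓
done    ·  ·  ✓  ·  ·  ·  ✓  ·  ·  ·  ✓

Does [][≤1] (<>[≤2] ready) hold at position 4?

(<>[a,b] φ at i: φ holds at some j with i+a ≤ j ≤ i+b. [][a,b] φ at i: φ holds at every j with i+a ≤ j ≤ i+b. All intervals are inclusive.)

Check <>[≤2] ready at every j in [4,5]:
  j=4: holds (witness at 5)
  j=5: holds (witness at 5)
All positions satisfy it → formula holds.

Holds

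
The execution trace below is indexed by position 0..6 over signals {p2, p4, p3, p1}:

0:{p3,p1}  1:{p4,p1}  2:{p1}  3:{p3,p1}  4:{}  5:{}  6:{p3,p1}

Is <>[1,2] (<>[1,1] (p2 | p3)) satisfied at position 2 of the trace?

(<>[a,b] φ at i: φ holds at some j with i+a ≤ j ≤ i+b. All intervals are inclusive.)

Check <>[1,1] (p2 | p3) at each j in [3,4]:
  j=3: fails (none in [4,4])
  j=4: fails (none in [5,5])
No position in the window satisfies it → formula fails.

No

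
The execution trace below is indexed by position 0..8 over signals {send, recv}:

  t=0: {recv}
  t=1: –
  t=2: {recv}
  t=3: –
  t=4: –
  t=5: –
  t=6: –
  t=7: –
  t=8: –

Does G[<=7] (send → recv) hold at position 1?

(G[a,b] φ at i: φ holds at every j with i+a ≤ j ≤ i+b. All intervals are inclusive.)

Check (send → recv) at every j in [1,8]:
  j=1: antecedent false → ✓
  j=2: antecedent false → ✓
  j=3: antecedent false → ✓
  j=4: antecedent false → ✓
  j=5: antecedent false → ✓
  j=6: antecedent false → ✓
  j=7: antecedent false → ✓
  j=8: antecedent false → ✓
All positions satisfy it → formula holds.

True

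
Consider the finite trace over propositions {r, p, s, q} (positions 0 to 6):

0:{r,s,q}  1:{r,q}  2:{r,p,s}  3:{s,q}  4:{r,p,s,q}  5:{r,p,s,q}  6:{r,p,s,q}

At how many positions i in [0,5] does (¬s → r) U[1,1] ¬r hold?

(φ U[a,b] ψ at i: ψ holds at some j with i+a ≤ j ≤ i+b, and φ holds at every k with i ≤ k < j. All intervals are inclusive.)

1

Evaluate at each i in [0,5]:
  i=0: ✗ (no rhs in [1,1])
  i=1: ✗ (no rhs in [2,2])
  i=2: ✓ (rhs at j=3; lhs holds on [2,2])
  i=3: ✗ (no rhs in [4,4])
  i=4: ✗ (no rhs in [5,5])
  i=5: ✗ (no rhs in [6,6])
Positions where it holds: {2} → 1.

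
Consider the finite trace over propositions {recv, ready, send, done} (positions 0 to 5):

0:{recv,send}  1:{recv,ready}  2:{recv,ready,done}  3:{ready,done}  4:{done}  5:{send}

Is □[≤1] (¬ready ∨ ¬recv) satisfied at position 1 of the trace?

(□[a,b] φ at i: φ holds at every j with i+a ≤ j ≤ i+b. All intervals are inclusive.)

Check (¬ready ∨ ¬recv) at every j in [1,2]:
  j=1: false
  j=2: false
Fails at j=1 → formula fails.

Does not hold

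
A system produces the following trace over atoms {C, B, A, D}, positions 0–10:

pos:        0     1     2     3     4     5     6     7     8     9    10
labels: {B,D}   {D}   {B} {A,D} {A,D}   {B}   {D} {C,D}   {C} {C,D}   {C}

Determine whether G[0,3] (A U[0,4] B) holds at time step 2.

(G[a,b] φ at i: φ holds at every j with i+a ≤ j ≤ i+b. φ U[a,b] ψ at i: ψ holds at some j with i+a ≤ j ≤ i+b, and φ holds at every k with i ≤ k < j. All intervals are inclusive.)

Check (A U[0,4] B) at every j in [2,5]:
  j=2: holds
  j=3: holds
  j=4: holds
  j=5: holds
All positions satisfy it → formula holds.

Holds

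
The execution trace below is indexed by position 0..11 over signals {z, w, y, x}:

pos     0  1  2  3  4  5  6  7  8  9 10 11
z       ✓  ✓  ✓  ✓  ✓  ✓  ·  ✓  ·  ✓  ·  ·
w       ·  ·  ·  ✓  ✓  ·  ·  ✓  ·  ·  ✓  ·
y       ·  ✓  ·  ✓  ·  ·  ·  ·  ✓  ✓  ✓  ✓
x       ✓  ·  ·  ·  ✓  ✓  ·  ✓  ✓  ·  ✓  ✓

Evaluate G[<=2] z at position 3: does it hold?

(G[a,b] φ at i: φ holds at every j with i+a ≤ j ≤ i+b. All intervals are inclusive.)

True

Check z at every j in [3,5]:
  j=3: true
  j=4: true
  j=5: true
All positions satisfy it → formula holds.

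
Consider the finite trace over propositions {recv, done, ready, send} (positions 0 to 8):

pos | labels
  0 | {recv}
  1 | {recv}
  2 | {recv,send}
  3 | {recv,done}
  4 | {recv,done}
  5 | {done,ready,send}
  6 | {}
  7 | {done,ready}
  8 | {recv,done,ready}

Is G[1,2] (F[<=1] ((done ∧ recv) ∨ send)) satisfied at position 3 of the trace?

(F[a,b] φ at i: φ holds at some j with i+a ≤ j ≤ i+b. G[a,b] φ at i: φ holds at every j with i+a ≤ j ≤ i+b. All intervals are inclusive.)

Check F[<=1] ((done ∧ recv) ∨ send) at every j in [4,5]:
  j=4: holds (witness at 4)
  j=5: holds (witness at 5)
All positions satisfy it → formula holds.

True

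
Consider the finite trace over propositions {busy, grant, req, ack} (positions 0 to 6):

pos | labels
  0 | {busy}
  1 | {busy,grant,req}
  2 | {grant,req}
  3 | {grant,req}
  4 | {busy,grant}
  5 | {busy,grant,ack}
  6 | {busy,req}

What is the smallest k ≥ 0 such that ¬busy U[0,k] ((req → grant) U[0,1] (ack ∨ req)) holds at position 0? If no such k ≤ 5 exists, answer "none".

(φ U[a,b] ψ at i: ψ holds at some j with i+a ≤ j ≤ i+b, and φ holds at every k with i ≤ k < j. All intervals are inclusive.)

0

Need earliest j ≥ 0 with ((req → grant) U[0,1] (ack ∨ req)), and ¬busy at every k in [0,j-1].
  j=0: rhs holds (empty prefix). k = 0.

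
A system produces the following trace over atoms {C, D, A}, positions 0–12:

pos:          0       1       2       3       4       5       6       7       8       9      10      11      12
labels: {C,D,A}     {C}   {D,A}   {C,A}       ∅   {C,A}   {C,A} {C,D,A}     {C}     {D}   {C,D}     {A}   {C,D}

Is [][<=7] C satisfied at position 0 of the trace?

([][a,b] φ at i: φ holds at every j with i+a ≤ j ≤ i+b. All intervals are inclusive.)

Does not hold

Check C at every j in [0,7]:
  j=0: true
  j=1: true
  j=2: false
  j=3: true
  j=4: false
  j=5: true
  j=6: true
  j=7: true
Fails at j=2 → formula fails.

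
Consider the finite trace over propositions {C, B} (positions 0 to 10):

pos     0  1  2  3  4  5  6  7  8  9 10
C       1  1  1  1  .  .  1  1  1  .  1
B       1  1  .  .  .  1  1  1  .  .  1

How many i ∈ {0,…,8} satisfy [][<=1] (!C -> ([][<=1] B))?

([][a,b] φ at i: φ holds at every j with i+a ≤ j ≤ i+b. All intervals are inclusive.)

Evaluate at each i in [0,8]:
  i=0: ✓ (all of [0,1])
  i=1: ✓ (all of [1,2])
  i=2: ✓ (all of [2,3])
  i=3: ✗ (fails at j=4)
  i=4: ✗ (fails at j=4)
  i=5: ✓ (all of [5,6])
  i=6: ✓ (all of [6,7])
  i=7: ✓ (all of [7,8])
  i=8: ✗ (fails at j=9)
Positions where it holds: {0, 1, 2, 5, 6, 7} → 6.

6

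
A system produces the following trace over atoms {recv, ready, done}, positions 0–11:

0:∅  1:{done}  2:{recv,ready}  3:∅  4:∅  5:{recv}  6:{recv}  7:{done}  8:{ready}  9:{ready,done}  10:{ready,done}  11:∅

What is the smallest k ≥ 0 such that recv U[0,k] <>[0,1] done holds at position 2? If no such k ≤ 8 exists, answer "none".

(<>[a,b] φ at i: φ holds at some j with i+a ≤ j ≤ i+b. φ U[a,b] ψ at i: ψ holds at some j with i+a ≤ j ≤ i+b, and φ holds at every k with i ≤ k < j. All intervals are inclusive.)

none

Need earliest j ≥ 2 with <>[0,1] done, and recv at every k in [2,j-1].
  j=2: rhs fails.
  j=3: rhs fails.
  j=4: rhs fails.
  j=5: rhs fails.
  j=6: rhs holds but lhs fails at k=3.
  j=7: rhs holds but lhs fails at k=3.
  j=8: rhs holds but lhs fails at k=3.
  j=9: rhs holds but lhs fails at k=3.
  j=10: rhs holds but lhs fails at k=3.
No witness within the range → none.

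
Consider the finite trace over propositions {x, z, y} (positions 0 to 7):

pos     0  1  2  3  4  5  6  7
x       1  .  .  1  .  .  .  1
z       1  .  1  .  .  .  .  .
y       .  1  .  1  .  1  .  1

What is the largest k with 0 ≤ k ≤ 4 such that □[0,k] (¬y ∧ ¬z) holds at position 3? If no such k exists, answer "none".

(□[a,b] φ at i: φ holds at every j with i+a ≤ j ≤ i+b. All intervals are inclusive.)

none

(¬y ∧ ¬z) must hold from j=3 onward; find where it first fails.
  j=3: fails → no k works.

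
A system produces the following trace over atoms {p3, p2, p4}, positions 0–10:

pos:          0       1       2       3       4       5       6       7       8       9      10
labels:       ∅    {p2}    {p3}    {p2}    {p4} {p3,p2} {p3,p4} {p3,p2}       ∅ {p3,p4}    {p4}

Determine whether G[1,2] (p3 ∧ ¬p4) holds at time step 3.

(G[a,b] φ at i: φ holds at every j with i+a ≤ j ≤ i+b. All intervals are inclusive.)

False

Check (p3 ∧ ¬p4) at every j in [4,5]:
  j=4: false
  j=5: true
Fails at j=4 → formula fails.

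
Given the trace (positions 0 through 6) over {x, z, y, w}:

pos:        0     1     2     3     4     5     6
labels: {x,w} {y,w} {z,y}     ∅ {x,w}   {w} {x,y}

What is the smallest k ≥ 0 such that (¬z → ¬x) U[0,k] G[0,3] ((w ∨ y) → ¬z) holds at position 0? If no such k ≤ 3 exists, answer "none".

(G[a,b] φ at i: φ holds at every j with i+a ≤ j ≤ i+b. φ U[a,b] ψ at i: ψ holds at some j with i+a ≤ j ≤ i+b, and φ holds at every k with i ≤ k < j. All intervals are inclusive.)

Need earliest j ≥ 0 with G[0,3] ((w ∨ y) → ¬z), and (¬z → ¬x) at every k in [0,j-1].
  j=0: rhs fails.
  j=1: rhs fails.
  j=2: rhs fails.
  j=3: rhs holds but lhs fails at k=0.
No witness within the range → none.

none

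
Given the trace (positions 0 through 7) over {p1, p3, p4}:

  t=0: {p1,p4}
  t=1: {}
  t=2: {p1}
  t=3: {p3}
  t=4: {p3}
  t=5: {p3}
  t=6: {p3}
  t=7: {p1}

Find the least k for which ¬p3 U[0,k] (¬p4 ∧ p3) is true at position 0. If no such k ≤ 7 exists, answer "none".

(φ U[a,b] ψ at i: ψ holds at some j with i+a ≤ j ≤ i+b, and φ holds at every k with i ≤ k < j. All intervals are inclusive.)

3

Need earliest j ≥ 0 with (¬p4 ∧ p3), and ¬p3 at every k in [0,j-1].
  j=0: rhs fails.
  j=1: rhs fails.
  j=2: rhs fails.
  j=3: rhs holds; lhs holds on [0,2]. k = 3.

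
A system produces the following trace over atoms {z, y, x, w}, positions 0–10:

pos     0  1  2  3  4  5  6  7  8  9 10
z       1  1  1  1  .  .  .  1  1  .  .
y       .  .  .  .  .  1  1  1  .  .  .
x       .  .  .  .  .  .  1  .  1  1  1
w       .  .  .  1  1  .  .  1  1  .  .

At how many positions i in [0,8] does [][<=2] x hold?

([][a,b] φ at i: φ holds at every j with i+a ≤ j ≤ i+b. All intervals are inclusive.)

Evaluate at each i in [0,8]:
  i=0: ✗ (fails at j=0)
  i=1: ✗ (fails at j=1)
  i=2: ✗ (fails at j=2)
  i=3: ✗ (fails at j=3)
  i=4: ✗ (fails at j=4)
  i=5: ✗ (fails at j=5)
  i=6: ✗ (fails at j=7)
  i=7: ✗ (fails at j=7)
  i=8: ✓ (all of [8,10])
Positions where it holds: {8} → 1.

1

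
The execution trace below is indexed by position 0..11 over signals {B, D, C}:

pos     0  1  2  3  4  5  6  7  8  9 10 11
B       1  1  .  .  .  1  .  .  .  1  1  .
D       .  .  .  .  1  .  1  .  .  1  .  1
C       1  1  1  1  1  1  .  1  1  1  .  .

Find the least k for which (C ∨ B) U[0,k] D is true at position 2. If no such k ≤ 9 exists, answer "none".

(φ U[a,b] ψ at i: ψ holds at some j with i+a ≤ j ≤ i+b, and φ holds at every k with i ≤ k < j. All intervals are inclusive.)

2

Need earliest j ≥ 2 with D, and (C ∨ B) at every k in [2,j-1].
  j=2: rhs fails.
  j=3: rhs fails.
  j=4: rhs holds; lhs holds on [2,3]. k = 2.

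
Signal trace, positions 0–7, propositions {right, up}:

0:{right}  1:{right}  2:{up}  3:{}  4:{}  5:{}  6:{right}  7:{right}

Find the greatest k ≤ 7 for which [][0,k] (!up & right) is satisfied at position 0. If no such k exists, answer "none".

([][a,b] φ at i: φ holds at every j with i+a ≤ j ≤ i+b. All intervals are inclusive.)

1

(!up & right) must hold from j=0 onward; find where it first fails.
  j=0: holds
  j=1: holds
  j=2: fails
Holds on [0,1], so largest k = 1.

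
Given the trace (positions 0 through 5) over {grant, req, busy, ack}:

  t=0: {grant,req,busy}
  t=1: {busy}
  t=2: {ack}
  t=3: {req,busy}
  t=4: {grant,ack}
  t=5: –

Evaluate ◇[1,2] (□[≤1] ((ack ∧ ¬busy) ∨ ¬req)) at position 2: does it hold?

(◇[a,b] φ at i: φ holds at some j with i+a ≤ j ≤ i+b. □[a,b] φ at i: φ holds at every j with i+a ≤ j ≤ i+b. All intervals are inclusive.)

Yes

Check □[≤1] ((ack ∧ ¬busy) ∨ ¬req) at each j in [3,4]:
  j=3: fails at 3
  j=4: holds on [4,5]
Found at j=4 → formula holds.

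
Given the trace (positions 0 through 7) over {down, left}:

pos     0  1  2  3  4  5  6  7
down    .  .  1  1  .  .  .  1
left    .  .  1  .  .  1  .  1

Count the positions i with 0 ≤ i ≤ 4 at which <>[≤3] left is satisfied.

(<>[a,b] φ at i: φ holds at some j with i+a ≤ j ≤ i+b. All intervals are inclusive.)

Evaluate at each i in [0,4]:
  i=0: ✓ (witness j=2)
  i=1: ✓ (witness j=2)
  i=2: ✓ (witness j=2)
  i=3: ✓ (witness j=5)
  i=4: ✓ (witness j=5)
Positions where it holds: {0, 1, 2, 3, 4} → 5.

5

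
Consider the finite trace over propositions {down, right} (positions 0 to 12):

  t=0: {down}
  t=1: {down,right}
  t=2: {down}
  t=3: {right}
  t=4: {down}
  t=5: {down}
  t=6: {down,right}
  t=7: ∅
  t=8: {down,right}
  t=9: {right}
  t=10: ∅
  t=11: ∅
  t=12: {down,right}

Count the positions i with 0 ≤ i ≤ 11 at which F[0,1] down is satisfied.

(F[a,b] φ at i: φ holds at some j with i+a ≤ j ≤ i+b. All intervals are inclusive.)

Evaluate at each i in [0,11]:
  i=0: ✓ (witness j=0)
  i=1: ✓ (witness j=1)
  i=2: ✓ (witness j=2)
  i=3: ✓ (witness j=4)
  i=4: ✓ (witness j=4)
  i=5: ✓ (witness j=5)
  i=6: ✓ (witness j=6)
  i=7: ✓ (witness j=8)
  i=8: ✓ (witness j=8)
  i=9: ✗ (none in [9,10])
  i=10: ✗ (none in [10,11])
  i=11: ✓ (witness j=12)
Positions where it holds: {0, 1, 2, 3, 4, 5, 6, 7, 8, 11} → 10.

10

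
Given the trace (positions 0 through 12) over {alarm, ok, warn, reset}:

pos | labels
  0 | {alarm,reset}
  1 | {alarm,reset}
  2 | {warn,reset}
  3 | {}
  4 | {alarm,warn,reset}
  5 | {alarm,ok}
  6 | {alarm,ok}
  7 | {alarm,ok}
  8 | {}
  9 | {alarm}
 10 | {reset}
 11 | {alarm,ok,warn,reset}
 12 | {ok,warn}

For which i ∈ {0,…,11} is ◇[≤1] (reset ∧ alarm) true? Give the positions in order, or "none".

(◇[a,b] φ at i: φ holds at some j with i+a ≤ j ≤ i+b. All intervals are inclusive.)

0, 1, 3, 4, 10, 11

Evaluate at each i in [0,11]:
  i=0: ✓ (witness j=0)
  i=1: ✓ (witness j=1)
  i=2: ✗ (none in [2,3])
  i=3: ✓ (witness j=4)
  i=4: ✓ (witness j=4)
  i=5: ✗ (none in [5,6])
  i=6: ✗ (none in [6,7])
  i=7: ✗ (none in [7,8])
  i=8: ✗ (none in [8,9])
  i=9: ✗ (none in [9,10])
  i=10: ✓ (witness j=11)
  i=11: ✓ (witness j=11)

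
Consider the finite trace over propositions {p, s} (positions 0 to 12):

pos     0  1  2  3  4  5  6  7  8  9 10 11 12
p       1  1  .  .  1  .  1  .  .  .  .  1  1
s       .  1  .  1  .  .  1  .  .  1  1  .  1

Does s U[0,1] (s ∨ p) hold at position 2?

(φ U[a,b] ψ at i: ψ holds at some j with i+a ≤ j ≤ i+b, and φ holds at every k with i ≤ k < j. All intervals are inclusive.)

Does not hold

Need some j in [2,3] with (s ∨ p), and s at every k in [2,j-1].
  j=2: (s ∨ p) false.
  j=3: (s ∨ p) holds, but s fails at k=2 → not this j.
No j in the window works → until fails.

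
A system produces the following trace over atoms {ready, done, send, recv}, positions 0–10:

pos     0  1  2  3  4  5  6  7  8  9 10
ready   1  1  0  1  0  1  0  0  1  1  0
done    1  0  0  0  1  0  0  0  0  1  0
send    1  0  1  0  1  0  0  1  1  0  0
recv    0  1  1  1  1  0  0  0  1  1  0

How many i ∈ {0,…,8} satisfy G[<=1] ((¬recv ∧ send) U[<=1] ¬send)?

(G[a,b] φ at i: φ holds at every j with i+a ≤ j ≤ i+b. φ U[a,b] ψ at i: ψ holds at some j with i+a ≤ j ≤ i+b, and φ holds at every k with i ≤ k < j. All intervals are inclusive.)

2

Evaluate at each i in [0,8]:
  i=0: ✓ (all of [0,1])
  i=1: ✗ (fails at j=2)
  i=2: ✗ (fails at j=2)
  i=3: ✗ (fails at j=4)
  i=4: ✗ (fails at j=4)
  i=5: ✓ (all of [5,6])
  i=6: ✗ (fails at j=7)
  i=7: ✗ (fails at j=7)
  i=8: ✗ (fails at j=8)
Positions where it holds: {0, 5} → 2.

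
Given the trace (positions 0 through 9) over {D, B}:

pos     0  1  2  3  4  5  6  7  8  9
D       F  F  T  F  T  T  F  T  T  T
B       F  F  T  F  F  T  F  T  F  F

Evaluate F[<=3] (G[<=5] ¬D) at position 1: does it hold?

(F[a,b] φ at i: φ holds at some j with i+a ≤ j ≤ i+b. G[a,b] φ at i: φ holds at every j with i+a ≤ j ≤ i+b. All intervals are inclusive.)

Does not hold

Check G[<=5] ¬D at each j in [1,4]:
  j=1: fails at 2
  j=2: fails at 2
  j=3: fails at 4
  j=4: fails at 4
No position in the window satisfies it → formula fails.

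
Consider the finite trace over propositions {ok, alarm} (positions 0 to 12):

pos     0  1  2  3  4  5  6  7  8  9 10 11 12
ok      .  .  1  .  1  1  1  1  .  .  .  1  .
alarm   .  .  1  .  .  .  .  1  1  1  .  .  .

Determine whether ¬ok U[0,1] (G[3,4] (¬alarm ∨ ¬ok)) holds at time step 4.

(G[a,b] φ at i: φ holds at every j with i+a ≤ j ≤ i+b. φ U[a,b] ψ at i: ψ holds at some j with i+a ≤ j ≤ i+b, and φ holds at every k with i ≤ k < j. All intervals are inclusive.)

Does not hold

Need some j in [4,5] with G[3,4] (¬alarm ∨ ¬ok), and ¬ok at every k in [4,j-1].
  j=4: G[3,4] (¬alarm ∨ ¬ok) — fails at 7.
  j=5: G[3,4] (¬alarm ∨ ¬ok) holds, but ¬ok fails at k=4 → not this j.
No j in the window works → until fails.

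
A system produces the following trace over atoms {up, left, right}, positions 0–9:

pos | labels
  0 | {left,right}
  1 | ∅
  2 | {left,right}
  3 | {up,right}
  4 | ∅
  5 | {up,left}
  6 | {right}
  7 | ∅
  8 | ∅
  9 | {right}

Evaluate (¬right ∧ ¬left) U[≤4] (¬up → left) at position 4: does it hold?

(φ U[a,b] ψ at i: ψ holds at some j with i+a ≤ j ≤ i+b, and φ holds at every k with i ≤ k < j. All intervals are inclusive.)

Holds

Need some j in [4,8] with (¬up → left), and (¬right ∧ ¬left) at every k in [4,j-1].
  j=4: (¬up → left) false.
  j=5: (¬up → left) holds; (¬right ∧ ¬left) holds at every k in [4,4] → satisfied.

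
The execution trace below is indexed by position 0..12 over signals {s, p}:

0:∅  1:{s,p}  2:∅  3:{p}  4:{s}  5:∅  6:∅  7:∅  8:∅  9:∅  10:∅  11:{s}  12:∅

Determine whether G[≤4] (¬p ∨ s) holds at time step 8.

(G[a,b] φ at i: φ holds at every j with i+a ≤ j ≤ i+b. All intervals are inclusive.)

Check (¬p ∨ s) at every j in [8,12]:
  j=8: true
  j=9: true
  j=10: true
  j=11: true
  j=12: true
All positions satisfy it → formula holds.

True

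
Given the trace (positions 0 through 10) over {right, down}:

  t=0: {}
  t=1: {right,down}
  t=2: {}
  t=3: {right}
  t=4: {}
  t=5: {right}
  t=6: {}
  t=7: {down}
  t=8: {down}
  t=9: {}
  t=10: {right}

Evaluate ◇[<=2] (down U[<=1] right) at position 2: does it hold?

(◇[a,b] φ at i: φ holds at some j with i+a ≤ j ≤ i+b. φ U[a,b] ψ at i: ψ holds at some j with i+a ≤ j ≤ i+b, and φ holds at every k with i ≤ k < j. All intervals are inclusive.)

Check (down U[<=1] right) at each j in [2,4]:
  j=2: fails
  j=3: holds
  j=4: fails
Found at j=3 → formula holds.

Yes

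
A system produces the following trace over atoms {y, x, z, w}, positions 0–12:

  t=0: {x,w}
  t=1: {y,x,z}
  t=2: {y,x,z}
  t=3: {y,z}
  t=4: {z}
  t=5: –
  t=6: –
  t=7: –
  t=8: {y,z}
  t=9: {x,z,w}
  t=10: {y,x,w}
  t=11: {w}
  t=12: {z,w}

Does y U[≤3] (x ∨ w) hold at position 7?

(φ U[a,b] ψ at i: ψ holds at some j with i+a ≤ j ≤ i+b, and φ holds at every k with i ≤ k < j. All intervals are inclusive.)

Does not hold

Need some j in [7,10] with (x ∨ w), and y at every k in [7,j-1].
  j=7: (x ∨ w) false.
  j=8: (x ∨ w) false.
  j=9: (x ∨ w) holds, but y fails at k=7 → not this j.
  j=10: (x ∨ w) holds, but y fails at k=7 → not this j.
No j in the window works → until fails.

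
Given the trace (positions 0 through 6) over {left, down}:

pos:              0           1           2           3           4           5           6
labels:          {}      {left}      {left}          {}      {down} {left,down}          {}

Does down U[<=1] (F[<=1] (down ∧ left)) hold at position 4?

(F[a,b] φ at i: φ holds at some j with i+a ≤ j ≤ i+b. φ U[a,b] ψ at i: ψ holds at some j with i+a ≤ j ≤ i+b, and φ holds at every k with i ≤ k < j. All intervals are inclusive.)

Holds

Need some j in [4,5] with F[<=1] (down ∧ left), and down at every k in [4,j-1].
  j=4: F[<=1] (down ∧ left) holds; no prefix to check → satisfied.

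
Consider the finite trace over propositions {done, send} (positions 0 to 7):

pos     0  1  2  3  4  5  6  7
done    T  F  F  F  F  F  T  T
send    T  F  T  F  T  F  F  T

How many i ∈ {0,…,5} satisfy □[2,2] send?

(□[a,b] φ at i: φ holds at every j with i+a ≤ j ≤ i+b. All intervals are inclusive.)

3

Evaluate at each i in [0,5]:
  i=0: ✓ (all of [2,2])
  i=1: ✗ (fails at j=3)
  i=2: ✓ (all of [4,4])
  i=3: ✗ (fails at j=5)
  i=4: ✗ (fails at j=6)
  i=5: ✓ (all of [7,7])
Positions where it holds: {0, 2, 5} → 3.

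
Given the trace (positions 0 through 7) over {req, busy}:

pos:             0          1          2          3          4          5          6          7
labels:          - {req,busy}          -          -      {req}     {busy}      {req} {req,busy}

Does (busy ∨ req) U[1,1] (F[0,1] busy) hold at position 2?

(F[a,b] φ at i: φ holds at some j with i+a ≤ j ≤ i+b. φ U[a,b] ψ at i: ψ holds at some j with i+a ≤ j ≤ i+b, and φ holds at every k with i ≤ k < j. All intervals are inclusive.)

False

Need some j in [3,3] with F[0,1] busy, and (busy ∨ req) at every k in [2,j-1].
  j=3: F[0,1] busy — fails (none in [3,4]).
No j in the window works → until fails.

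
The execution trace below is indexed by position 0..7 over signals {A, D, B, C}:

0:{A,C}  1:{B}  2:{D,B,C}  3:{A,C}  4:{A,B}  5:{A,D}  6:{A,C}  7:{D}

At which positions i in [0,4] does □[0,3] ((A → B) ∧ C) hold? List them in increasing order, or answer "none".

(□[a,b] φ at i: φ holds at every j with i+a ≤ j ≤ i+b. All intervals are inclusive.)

Evaluate at each i in [0,4]:
  i=0: ✗ (fails at j=0)
  i=1: ✗ (fails at j=1)
  i=2: ✗ (fails at j=3)
  i=3: ✗ (fails at j=3)
  i=4: ✗ (fails at j=4)

none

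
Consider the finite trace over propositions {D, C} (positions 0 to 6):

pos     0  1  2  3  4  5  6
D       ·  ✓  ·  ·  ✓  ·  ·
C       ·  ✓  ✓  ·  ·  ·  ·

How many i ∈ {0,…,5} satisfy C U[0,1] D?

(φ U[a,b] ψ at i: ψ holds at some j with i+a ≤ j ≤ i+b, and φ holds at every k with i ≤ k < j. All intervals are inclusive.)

2

Evaluate at each i in [0,5]:
  i=0: ✗ (lhs fails at k=0 before rhs at j=1)
  i=1: ✓ (rhs at j=1)
  i=2: ✗ (no rhs in [2,3])
  i=3: ✗ (lhs fails at k=3 before rhs at j=4)
  i=4: ✓ (rhs at j=4)
  i=5: ✗ (no rhs in [5,6])
Positions where it holds: {1, 4} → 2.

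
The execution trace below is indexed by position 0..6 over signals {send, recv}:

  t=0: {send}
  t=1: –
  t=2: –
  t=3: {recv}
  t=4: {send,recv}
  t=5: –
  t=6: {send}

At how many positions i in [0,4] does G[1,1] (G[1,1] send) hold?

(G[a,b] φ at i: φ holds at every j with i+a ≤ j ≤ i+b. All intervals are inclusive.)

Evaluate at each i in [0,4]:
  i=0: ✗ (fails at j=1)
  i=1: ✗ (fails at j=2)
  i=2: ✓ (all of [3,3])
  i=3: ✗ (fails at j=4)
  i=4: ✓ (all of [5,5])
Positions where it holds: {2, 4} → 2.

2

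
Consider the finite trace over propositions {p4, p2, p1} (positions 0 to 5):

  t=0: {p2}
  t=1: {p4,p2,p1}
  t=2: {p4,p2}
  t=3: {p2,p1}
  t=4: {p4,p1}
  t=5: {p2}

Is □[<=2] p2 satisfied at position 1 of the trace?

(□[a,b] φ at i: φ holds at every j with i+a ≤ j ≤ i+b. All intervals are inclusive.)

Check p2 at every j in [1,3]:
  j=1: true
  j=2: true
  j=3: true
All positions satisfy it → formula holds.

True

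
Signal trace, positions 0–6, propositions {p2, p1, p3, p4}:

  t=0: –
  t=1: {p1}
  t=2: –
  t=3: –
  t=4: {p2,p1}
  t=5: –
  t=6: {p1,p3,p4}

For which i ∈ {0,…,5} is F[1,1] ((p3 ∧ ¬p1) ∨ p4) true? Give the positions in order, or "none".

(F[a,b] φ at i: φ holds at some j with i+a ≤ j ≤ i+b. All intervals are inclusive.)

Evaluate at each i in [0,5]:
  i=0: ✗ (none in [1,1])
  i=1: ✗ (none in [2,2])
  i=2: ✗ (none in [3,3])
  i=3: ✗ (none in [4,4])
  i=4: ✗ (none in [5,5])
  i=5: ✓ (witness j=6)

5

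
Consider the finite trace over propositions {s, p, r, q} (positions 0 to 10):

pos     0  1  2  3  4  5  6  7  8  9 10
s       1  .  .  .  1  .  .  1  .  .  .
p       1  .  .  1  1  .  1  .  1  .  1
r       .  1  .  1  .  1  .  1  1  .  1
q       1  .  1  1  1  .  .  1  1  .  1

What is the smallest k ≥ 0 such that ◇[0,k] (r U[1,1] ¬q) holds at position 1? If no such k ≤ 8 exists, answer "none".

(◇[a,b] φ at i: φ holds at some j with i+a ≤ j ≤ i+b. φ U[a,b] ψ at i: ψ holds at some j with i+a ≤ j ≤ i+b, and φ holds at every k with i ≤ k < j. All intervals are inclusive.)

4

Scan j = 1,2,… for (r U[1,1] ¬q):
  j=1: fails
  j=2: fails
  j=3: fails
  j=4: fails
  j=5: holds
First hit at j=5, so smallest k = 5-1 = 4.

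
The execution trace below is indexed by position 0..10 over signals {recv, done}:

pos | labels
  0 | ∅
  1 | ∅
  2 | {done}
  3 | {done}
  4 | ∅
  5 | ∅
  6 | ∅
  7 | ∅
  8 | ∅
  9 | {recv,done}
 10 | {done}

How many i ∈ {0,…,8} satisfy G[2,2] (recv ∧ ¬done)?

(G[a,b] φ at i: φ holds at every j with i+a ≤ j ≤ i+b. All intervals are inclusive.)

0

Evaluate at each i in [0,8]:
  i=0: ✗ (fails at j=2)
  i=1: ✗ (fails at j=3)
  i=2: ✗ (fails at j=4)
  i=3: ✗ (fails at j=5)
  i=4: ✗ (fails at j=6)
  i=5: ✗ (fails at j=7)
  i=6: ✗ (fails at j=8)
  i=7: ✗ (fails at j=9)
  i=8: ✗ (fails at j=10)
Positions where it holds: {} → 0.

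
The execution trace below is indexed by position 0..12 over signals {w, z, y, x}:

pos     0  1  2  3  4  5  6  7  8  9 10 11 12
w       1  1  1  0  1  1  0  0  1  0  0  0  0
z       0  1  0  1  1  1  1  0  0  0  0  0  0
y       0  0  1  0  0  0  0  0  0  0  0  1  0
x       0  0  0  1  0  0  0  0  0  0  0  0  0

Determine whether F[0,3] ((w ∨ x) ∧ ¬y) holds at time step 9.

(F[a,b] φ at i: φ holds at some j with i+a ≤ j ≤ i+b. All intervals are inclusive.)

Check ((w ∨ x) ∧ ¬y) at each j in [9,12]:
  j=9: false
  j=10: false
  j=11: false
  j=12: false
No position in the window satisfies it → formula fails.

Does not hold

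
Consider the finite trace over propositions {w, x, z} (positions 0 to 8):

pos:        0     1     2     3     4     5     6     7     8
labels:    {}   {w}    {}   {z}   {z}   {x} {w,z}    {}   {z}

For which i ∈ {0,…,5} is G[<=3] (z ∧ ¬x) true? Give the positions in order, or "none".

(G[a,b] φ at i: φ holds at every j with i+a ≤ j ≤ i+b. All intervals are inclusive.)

none

Evaluate at each i in [0,5]:
  i=0: ✗ (fails at j=0)
  i=1: ✗ (fails at j=1)
  i=2: ✗ (fails at j=2)
  i=3: ✗ (fails at j=5)
  i=4: ✗ (fails at j=5)
  i=5: ✗ (fails at j=5)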